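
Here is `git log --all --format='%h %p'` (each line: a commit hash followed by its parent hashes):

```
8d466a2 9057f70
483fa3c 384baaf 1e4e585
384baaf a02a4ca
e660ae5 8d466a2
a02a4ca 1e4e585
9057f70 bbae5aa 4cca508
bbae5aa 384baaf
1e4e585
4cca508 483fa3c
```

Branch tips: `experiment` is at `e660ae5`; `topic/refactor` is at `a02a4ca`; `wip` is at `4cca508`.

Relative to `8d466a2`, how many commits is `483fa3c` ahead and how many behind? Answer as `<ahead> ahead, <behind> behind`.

Reachable from 483fa3c: {1e4e585, 384baaf, 483fa3c, a02a4ca}.
Reachable from 8d466a2: {1e4e585, 384baaf, 483fa3c, 4cca508, 8d466a2, 9057f70, a02a4ca, bbae5aa}.
Only in 483fa3c's history (ahead): {} — 0.
Only in 8d466a2's history (behind): {4cca508, 8d466a2, 9057f70, bbae5aa} — 4.

0 ahead, 4 behind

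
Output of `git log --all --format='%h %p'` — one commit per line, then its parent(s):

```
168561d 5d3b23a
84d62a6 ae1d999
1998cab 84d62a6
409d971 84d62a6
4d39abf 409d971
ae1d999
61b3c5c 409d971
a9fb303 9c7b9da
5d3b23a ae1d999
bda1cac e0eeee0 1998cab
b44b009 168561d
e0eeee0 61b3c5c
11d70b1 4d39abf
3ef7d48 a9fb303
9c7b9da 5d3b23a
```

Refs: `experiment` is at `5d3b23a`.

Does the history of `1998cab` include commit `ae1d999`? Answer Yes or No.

Yes

Ancestors of 1998cab (commits reachable by following parents): {1998cab, 84d62a6, ae1d999}.
ae1d999 is in that set, so it is an ancestor of 1998cab.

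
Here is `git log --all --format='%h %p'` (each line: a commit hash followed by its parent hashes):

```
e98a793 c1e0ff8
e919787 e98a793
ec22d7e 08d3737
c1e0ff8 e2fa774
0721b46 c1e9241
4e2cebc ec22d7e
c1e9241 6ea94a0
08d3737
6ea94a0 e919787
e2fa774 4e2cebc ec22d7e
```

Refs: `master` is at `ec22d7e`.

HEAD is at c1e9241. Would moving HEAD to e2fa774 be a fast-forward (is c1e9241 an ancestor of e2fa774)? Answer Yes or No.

No

A fast-forward from c1e9241 to e2fa774 is possible iff c1e9241 is an ancestor of e2fa774.
Ancestors of e2fa774: {08d3737, 4e2cebc, e2fa774, ec22d7e}.
c1e9241 is not among them, so fast-forward is not possible.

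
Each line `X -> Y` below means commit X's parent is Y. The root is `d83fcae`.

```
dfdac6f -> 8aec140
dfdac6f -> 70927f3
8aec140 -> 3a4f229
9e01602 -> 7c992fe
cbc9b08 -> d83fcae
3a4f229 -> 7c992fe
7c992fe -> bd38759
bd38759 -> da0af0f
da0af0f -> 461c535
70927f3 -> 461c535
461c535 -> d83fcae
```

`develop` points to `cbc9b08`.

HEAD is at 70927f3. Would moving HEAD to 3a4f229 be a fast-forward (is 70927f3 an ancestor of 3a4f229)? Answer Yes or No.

A fast-forward from 70927f3 to 3a4f229 is possible iff 70927f3 is an ancestor of 3a4f229.
Ancestors of 3a4f229: {3a4f229, 461c535, 7c992fe, bd38759, d83fcae, da0af0f}.
70927f3 is not among them, so fast-forward is not possible.

No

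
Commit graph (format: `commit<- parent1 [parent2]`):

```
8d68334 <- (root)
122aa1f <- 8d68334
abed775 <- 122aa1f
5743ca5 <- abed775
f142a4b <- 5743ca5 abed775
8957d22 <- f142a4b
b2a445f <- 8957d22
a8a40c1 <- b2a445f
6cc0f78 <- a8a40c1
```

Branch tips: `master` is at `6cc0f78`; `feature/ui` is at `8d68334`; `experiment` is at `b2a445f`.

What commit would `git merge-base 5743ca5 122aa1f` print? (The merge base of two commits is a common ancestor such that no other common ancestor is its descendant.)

122aa1f

Ancestors of 5743ca5: {122aa1f, 5743ca5, 8d68334, abed775}.
Ancestors of 122aa1f: {122aa1f, 8d68334}.
Common ancestors: {122aa1f, 8d68334}.
Among these, 122aa1f is not an ancestor of any other common ancestor — it is the merge base.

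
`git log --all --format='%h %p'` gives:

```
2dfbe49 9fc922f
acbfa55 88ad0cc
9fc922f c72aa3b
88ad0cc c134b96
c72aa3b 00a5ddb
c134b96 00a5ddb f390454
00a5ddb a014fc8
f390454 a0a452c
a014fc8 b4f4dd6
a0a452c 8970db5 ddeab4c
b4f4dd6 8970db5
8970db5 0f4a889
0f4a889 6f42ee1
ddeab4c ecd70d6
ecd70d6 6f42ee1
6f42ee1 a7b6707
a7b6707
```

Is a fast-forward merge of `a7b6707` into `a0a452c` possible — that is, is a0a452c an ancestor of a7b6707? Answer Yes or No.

A fast-forward from a0a452c to a7b6707 is possible iff a0a452c is an ancestor of a7b6707.
Ancestors of a7b6707: {a7b6707}.
a0a452c is not among them, so fast-forward is not possible.

No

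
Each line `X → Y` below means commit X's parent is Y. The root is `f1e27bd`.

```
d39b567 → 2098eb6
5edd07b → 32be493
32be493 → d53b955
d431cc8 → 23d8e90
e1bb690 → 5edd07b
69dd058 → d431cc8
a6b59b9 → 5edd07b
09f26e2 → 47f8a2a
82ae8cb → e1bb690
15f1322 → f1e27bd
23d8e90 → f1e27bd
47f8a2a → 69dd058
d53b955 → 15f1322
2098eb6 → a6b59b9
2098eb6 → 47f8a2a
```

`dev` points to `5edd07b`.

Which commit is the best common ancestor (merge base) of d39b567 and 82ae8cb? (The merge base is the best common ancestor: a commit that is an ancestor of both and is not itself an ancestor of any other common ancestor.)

5edd07b

Ancestors of d39b567: {15f1322, 2098eb6, 23d8e90, 32be493, 47f8a2a, 5edd07b, 69dd058, a6b59b9, d39b567, d431cc8, d53b955, f1e27bd}.
Ancestors of 82ae8cb: {15f1322, 32be493, 5edd07b, 82ae8cb, d53b955, e1bb690, f1e27bd}.
Common ancestors: {15f1322, 32be493, 5edd07b, d53b955, f1e27bd}.
Among these, 5edd07b is not an ancestor of any other common ancestor — it is the merge base.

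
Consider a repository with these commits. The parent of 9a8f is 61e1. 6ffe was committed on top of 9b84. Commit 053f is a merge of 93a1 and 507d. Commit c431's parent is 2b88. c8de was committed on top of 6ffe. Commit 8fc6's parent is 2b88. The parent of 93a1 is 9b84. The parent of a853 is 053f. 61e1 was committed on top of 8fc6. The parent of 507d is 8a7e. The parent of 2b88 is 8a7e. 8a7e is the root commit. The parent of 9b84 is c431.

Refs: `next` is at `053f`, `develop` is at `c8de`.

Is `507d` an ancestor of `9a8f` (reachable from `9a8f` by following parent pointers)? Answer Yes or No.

No

Ancestors of 9a8f: {2b88, 61e1, 8a7e, 8fc6, 9a8f}.
507d is not in that set, so it is not an ancestor of 9a8f.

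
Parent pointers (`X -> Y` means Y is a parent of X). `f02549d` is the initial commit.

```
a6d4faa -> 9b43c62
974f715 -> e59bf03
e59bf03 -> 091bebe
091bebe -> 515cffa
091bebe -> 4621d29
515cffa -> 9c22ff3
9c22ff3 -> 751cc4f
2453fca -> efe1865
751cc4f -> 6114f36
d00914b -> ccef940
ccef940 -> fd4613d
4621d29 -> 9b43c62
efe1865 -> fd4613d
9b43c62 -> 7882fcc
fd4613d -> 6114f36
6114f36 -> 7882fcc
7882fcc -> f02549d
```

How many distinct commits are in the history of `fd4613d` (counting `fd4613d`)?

Walking parent pointers from fd4613d: reachable set = {6114f36, 7882fcc, f02549d, fd4613d}.
That is 4 commits.

4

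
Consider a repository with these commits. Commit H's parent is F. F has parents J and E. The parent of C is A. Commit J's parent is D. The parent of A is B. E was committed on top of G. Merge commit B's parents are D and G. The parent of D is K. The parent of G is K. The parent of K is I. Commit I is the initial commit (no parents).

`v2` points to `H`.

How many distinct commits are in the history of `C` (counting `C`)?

7

Walking parent pointers from C: reachable set = {A, B, C, D, G, I, K}.
That is 7 commits.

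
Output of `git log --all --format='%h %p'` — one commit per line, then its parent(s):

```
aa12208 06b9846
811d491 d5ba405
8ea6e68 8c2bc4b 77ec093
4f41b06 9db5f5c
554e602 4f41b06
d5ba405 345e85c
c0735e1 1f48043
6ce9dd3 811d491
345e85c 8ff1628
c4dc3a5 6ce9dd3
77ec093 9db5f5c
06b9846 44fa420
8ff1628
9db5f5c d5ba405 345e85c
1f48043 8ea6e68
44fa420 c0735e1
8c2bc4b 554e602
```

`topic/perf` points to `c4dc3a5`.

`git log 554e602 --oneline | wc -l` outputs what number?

Walking parent pointers from 554e602: reachable set = {345e85c, 4f41b06, 554e602, 8ff1628, 9db5f5c, d5ba405}.
That is 6 commits.

6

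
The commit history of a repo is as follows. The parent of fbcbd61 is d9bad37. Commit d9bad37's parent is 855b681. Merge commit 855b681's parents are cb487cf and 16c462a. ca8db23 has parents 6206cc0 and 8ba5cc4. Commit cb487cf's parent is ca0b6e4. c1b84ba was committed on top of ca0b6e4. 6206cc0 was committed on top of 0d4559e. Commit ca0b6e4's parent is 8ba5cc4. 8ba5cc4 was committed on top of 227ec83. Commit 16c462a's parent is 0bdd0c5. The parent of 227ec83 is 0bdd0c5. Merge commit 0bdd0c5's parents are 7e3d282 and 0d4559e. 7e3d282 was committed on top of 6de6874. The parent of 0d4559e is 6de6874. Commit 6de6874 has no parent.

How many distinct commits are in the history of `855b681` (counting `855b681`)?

10

Walking parent pointers from 855b681: reachable set = {0bdd0c5, 0d4559e, 16c462a, 227ec83, 6de6874, 7e3d282, 855b681, 8ba5cc4, ca0b6e4, cb487cf}.
That is 10 commits.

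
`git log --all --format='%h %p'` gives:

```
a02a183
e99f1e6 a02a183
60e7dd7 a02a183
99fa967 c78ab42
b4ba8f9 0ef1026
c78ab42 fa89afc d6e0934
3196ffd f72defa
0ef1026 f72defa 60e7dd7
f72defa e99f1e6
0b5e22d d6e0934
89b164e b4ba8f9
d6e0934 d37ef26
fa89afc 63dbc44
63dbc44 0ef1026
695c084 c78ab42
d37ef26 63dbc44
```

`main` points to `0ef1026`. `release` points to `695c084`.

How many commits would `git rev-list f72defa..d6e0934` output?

Reachable from d6e0934: {0ef1026, 60e7dd7, 63dbc44, a02a183, d37ef26, d6e0934, e99f1e6, f72defa}.
Reachable from f72defa: {a02a183, e99f1e6, f72defa}.
In d6e0934's history but not f72defa's: {0ef1026, 60e7dd7, 63dbc44, d37ef26, d6e0934} — 5 commits.

5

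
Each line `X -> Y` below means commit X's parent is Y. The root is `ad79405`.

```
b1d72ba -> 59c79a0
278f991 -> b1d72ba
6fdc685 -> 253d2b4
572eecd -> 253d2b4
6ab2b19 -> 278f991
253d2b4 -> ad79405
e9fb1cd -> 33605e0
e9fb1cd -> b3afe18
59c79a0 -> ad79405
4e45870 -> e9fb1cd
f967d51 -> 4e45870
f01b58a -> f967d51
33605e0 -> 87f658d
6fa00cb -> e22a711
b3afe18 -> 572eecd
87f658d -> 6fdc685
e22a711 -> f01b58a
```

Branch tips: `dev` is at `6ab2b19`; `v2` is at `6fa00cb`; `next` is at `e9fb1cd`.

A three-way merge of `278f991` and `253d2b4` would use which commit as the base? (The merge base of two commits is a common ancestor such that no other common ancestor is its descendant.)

Ancestors of 278f991: {278f991, 59c79a0, ad79405, b1d72ba}.
Ancestors of 253d2b4: {253d2b4, ad79405}.
Common ancestors: {ad79405}.
The only common ancestor is ad79405, so it is the merge base.

ad79405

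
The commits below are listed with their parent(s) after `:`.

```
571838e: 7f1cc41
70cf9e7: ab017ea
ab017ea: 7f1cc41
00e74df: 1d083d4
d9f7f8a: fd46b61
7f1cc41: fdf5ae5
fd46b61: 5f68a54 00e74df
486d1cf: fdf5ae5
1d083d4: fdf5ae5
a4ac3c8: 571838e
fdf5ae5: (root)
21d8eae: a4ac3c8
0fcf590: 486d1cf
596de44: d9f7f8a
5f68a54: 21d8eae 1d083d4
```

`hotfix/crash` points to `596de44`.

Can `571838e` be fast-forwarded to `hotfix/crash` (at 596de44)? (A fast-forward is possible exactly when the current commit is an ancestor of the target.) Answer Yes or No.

Yes

A fast-forward from 571838e to 596de44 is possible iff 571838e is an ancestor of 596de44.
Ancestors of 596de44: {00e74df, 1d083d4, 21d8eae, 571838e, 596de44, 5f68a54, 7f1cc41, a4ac3c8, d9f7f8a, fd46b61, fdf5ae5}.
571838e is among them, so fast-forward is possible.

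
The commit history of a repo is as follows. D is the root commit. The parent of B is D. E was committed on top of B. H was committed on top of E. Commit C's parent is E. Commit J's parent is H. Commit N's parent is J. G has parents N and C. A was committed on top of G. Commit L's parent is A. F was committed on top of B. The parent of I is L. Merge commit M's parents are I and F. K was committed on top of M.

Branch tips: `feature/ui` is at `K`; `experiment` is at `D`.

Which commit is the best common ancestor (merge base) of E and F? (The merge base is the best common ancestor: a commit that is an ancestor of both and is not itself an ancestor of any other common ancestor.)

Ancestors of E: {B, D, E}.
Ancestors of F: {B, D, F}.
Common ancestors: {B, D}.
Among these, B is not an ancestor of any other common ancestor — it is the merge base.

B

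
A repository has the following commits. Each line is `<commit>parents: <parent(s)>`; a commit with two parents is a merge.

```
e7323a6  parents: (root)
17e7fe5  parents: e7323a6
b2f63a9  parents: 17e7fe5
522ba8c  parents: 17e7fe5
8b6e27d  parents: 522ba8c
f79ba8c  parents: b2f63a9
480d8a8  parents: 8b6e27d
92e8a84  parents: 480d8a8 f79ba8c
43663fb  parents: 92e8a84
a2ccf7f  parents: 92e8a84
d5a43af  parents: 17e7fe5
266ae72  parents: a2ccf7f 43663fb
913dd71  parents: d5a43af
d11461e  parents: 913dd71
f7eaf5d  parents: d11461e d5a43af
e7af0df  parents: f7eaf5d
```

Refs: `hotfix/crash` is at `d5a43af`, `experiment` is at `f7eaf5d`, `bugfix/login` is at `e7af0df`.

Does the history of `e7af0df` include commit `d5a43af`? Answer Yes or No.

Yes

Ancestors of e7af0df (commits reachable by following parents): {17e7fe5, 913dd71, d11461e, d5a43af, e7323a6, e7af0df, f7eaf5d}.
d5a43af is in that set, so it is an ancestor of e7af0df.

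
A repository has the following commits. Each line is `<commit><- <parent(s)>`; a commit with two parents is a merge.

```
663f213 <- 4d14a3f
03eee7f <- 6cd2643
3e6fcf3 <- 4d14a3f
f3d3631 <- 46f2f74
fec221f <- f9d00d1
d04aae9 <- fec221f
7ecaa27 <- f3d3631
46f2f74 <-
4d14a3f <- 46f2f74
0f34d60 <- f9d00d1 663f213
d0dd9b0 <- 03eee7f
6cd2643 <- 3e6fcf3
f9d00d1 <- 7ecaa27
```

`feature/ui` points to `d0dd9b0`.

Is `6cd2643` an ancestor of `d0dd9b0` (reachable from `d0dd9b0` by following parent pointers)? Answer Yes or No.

Ancestors of d0dd9b0 (commits reachable by following parents): {03eee7f, 3e6fcf3, 46f2f74, 4d14a3f, 6cd2643, d0dd9b0}.
6cd2643 is in that set, so it is an ancestor of d0dd9b0.

Yes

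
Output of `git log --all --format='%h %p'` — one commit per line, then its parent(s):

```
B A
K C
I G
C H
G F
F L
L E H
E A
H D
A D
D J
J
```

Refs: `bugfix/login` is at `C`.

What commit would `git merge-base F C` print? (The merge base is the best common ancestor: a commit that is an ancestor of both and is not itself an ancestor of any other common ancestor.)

Ancestors of F: {A, D, E, F, H, J, L}.
Ancestors of C: {C, D, H, J}.
Common ancestors: {D, H, J}.
Among these, H is not an ancestor of any other common ancestor — it is the merge base.

H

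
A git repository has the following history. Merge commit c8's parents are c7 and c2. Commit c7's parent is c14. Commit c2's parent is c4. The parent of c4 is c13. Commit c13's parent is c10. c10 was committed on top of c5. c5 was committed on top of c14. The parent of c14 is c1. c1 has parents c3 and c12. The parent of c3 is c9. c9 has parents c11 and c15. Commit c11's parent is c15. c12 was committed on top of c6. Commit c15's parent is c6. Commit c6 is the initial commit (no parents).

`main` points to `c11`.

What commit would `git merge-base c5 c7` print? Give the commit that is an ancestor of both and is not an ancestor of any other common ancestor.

Ancestors of c5: {c1, c11, c12, c14, c15, c3, c5, c6, c9}.
Ancestors of c7: {c1, c11, c12, c14, c15, c3, c6, c7, c9}.
Common ancestors: {c1, c11, c12, c14, c15, c3, c6, c9}.
Among these, c14 is not an ancestor of any other common ancestor — it is the merge base.

c14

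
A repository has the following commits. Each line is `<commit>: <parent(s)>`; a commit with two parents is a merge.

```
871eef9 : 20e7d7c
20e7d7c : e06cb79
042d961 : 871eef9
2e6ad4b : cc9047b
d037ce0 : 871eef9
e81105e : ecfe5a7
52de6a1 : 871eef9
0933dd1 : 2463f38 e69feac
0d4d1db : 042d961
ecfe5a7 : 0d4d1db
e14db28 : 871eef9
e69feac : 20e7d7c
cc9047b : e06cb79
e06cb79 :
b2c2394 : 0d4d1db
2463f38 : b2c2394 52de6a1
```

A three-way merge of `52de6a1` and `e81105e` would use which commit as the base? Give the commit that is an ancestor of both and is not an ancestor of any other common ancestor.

Ancestors of 52de6a1: {20e7d7c, 52de6a1, 871eef9, e06cb79}.
Ancestors of e81105e: {042d961, 0d4d1db, 20e7d7c, 871eef9, e06cb79, e81105e, ecfe5a7}.
Common ancestors: {20e7d7c, 871eef9, e06cb79}.
Among these, 871eef9 is not an ancestor of any other common ancestor — it is the merge base.

871eef9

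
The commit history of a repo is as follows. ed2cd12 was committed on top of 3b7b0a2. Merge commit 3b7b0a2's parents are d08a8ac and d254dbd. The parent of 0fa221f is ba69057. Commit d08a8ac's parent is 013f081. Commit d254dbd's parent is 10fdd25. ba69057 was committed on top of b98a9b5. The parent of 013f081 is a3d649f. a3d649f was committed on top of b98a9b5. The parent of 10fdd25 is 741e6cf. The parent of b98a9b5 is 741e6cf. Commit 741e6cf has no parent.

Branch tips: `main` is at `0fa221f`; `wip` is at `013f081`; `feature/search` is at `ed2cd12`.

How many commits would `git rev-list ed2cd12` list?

9

Walking parent pointers from ed2cd12: reachable set = {013f081, 10fdd25, 3b7b0a2, 741e6cf, a3d649f, b98a9b5, d08a8ac, d254dbd, ed2cd12}.
That is 9 commits.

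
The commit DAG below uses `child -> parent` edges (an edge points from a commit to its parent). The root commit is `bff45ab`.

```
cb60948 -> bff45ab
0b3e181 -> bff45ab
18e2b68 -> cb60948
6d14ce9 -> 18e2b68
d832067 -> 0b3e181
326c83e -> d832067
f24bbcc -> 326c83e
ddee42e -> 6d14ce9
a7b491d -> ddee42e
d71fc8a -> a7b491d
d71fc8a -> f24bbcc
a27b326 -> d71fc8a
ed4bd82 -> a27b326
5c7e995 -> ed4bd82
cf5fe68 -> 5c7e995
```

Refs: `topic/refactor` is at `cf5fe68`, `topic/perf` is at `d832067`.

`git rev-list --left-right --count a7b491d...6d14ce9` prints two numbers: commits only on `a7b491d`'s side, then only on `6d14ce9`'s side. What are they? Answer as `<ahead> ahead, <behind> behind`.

2 ahead, 0 behind

Reachable from a7b491d: {18e2b68, 6d14ce9, a7b491d, bff45ab, cb60948, ddee42e}.
Reachable from 6d14ce9: {18e2b68, 6d14ce9, bff45ab, cb60948}.
Only in a7b491d's history (ahead): {a7b491d, ddee42e} — 2.
Only in 6d14ce9's history (behind): {} — 0.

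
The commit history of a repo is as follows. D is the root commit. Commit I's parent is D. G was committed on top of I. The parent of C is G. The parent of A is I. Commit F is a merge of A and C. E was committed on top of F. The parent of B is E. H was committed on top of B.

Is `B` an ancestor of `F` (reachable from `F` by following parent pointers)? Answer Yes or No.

Ancestors of F: {A, C, D, F, G, I}.
B is not in that set, so it is not an ancestor of F.

No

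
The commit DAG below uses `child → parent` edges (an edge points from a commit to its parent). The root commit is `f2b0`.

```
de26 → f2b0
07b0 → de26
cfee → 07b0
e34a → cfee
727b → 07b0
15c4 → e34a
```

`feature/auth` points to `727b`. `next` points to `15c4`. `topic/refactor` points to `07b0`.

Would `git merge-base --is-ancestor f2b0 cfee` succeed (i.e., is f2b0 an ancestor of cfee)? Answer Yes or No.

Ancestors of cfee (commits reachable by following parents): {07b0, cfee, de26, f2b0}.
f2b0 is in that set, so it is an ancestor of cfee.

Yes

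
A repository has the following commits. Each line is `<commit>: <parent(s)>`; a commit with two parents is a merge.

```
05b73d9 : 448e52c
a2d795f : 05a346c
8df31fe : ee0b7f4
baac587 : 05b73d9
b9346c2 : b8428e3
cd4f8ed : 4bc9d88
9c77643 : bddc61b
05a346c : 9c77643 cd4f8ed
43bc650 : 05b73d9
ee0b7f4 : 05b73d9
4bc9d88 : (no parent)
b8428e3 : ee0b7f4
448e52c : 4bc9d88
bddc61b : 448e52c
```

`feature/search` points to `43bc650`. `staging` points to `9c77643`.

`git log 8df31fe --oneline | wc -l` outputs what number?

Walking parent pointers from 8df31fe: reachable set = {05b73d9, 448e52c, 4bc9d88, 8df31fe, ee0b7f4}.
That is 5 commits.

5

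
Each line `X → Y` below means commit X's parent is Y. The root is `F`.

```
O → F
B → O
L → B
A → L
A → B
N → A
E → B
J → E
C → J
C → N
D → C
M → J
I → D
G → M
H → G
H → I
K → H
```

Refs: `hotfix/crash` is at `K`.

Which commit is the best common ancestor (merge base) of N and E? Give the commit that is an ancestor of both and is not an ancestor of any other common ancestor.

Ancestors of N: {A, B, F, L, N, O}.
Ancestors of E: {B, E, F, O}.
Common ancestors: {B, F, O}.
Among these, B is not an ancestor of any other common ancestor — it is the merge base.

B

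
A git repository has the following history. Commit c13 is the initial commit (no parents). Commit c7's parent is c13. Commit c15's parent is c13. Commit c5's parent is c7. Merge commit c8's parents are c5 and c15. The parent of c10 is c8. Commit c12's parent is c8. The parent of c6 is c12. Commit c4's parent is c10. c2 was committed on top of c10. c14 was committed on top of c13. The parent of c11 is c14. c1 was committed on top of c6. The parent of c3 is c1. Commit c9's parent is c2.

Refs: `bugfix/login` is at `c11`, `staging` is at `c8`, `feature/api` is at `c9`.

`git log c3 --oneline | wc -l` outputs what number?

Walking parent pointers from c3: reachable set = {c1, c12, c13, c15, c3, c5, c6, c7, c8}.
That is 9 commits.

9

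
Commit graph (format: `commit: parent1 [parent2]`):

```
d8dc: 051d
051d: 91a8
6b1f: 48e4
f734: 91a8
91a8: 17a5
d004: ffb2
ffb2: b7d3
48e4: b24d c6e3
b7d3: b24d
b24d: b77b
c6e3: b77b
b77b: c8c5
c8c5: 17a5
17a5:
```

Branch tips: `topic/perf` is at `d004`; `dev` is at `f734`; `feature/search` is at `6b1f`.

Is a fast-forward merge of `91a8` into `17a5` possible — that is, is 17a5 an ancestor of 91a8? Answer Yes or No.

Yes

A fast-forward from 17a5 to 91a8 is possible iff 17a5 is an ancestor of 91a8.
Ancestors of 91a8: {17a5, 91a8}.
17a5 is among them, so fast-forward is possible.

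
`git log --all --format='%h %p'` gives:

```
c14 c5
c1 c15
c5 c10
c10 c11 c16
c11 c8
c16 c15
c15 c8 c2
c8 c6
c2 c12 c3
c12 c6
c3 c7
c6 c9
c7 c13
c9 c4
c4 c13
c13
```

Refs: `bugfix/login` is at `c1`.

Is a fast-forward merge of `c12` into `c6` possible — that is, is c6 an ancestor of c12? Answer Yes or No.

A fast-forward from c6 to c12 is possible iff c6 is an ancestor of c12.
Ancestors of c12: {c12, c13, c4, c6, c9}.
c6 is among them, so fast-forward is possible.

Yes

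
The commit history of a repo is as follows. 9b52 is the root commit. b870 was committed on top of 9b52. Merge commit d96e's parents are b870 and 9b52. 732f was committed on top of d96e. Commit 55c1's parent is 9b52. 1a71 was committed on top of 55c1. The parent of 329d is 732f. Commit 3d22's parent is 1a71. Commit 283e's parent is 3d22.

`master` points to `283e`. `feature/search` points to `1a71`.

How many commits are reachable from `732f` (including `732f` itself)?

4

Walking parent pointers from 732f: reachable set = {732f, 9b52, b870, d96e}.
That is 4 commits.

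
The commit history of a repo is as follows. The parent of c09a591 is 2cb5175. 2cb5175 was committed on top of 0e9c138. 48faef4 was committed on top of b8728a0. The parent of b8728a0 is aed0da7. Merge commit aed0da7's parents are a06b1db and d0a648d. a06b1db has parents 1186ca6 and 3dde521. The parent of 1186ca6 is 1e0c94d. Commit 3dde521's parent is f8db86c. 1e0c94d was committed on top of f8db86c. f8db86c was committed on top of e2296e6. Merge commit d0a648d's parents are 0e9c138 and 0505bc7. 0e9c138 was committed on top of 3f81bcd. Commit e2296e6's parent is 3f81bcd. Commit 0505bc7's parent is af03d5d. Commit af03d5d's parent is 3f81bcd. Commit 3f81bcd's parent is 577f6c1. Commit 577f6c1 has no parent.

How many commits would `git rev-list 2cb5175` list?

Walking parent pointers from 2cb5175: reachable set = {0e9c138, 2cb5175, 3f81bcd, 577f6c1}.
That is 4 commits.

4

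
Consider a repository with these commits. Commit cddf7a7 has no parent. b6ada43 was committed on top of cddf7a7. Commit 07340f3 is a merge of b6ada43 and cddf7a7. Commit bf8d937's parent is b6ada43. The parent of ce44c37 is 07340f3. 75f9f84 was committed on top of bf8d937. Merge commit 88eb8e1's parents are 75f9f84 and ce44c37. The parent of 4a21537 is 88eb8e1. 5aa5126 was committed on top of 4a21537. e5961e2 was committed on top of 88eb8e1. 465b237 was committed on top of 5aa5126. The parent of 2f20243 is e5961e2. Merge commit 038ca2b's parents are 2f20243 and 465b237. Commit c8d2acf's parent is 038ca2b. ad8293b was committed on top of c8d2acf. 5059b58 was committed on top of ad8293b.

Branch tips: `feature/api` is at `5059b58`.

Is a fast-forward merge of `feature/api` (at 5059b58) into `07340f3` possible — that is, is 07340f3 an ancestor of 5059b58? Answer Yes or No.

A fast-forward from 07340f3 to 5059b58 is possible iff 07340f3 is an ancestor of 5059b58.
Ancestors of 5059b58: {038ca2b, 07340f3, 2f20243, 465b237, 4a21537, 5059b58, 5aa5126, 75f9f84, 88eb8e1, ad8293b, b6ada43, bf8d937, c8d2acf, cddf7a7, ce44c37, e5961e2}.
07340f3 is among them, so fast-forward is possible.

Yes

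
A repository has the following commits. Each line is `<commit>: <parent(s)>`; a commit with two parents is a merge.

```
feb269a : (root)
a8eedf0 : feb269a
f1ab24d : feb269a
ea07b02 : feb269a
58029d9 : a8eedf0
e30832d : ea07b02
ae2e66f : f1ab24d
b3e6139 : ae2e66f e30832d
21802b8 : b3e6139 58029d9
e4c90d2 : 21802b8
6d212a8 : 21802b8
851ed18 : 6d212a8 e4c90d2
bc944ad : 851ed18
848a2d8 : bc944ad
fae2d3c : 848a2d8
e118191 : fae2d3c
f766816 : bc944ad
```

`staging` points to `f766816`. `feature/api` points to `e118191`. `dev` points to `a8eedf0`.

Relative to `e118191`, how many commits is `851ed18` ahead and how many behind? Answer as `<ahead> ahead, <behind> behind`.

Reachable from 851ed18: {21802b8, 58029d9, 6d212a8, 851ed18, a8eedf0, ae2e66f, b3e6139, e30832d, e4c90d2, ea07b02, f1ab24d, feb269a}.
Reachable from e118191: {21802b8, 58029d9, 6d212a8, 848a2d8, 851ed18, a8eedf0, ae2e66f, b3e6139, bc944ad, e118191, e30832d, e4c90d2, ea07b02, f1ab24d, fae2d3c, feb269a}.
Only in 851ed18's history (ahead): {} — 0.
Only in e118191's history (behind): {848a2d8, bc944ad, e118191, fae2d3c} — 4.

0 ahead, 4 behind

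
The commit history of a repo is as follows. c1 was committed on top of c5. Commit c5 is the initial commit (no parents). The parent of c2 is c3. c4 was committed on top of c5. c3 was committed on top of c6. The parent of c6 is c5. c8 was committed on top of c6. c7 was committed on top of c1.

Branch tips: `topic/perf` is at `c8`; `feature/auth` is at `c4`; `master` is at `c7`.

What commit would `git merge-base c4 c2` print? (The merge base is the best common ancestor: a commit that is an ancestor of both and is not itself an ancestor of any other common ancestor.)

Ancestors of c4: {c4, c5}.
Ancestors of c2: {c2, c3, c5, c6}.
Common ancestors: {c5}.
The only common ancestor is c5, so it is the merge base.

c5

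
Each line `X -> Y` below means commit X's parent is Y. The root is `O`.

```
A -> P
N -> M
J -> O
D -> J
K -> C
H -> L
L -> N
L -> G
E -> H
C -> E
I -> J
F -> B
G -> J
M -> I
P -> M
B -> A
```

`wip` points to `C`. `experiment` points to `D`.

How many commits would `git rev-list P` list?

Walking parent pointers from P: reachable set = {I, J, M, O, P}.
That is 5 commits.

5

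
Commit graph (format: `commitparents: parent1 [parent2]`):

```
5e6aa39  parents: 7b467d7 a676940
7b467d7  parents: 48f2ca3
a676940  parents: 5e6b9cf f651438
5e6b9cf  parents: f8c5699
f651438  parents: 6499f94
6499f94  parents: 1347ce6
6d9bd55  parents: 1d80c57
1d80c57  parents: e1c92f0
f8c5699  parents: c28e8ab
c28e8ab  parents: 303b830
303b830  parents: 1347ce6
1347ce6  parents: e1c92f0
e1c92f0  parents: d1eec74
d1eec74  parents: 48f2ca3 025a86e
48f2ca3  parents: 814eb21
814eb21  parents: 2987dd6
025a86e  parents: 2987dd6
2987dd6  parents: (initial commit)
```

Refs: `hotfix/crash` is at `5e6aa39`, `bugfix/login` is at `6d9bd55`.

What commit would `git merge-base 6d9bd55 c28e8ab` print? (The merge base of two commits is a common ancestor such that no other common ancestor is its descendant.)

Ancestors of 6d9bd55: {025a86e, 1d80c57, 2987dd6, 48f2ca3, 6d9bd55, 814eb21, d1eec74, e1c92f0}.
Ancestors of c28e8ab: {025a86e, 1347ce6, 2987dd6, 303b830, 48f2ca3, 814eb21, c28e8ab, d1eec74, e1c92f0}.
Common ancestors: {025a86e, 2987dd6, 48f2ca3, 814eb21, d1eec74, e1c92f0}.
Among these, e1c92f0 is not an ancestor of any other common ancestor — it is the merge base.

e1c92f0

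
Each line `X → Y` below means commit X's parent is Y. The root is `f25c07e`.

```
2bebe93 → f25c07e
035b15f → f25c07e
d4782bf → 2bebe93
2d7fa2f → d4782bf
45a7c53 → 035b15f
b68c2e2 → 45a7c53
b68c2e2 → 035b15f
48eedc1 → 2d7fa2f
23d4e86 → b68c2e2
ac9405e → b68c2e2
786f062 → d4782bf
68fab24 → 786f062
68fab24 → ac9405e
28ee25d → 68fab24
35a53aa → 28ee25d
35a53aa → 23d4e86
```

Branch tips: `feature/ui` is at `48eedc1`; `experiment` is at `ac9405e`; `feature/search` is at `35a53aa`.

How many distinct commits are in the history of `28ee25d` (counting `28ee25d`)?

Walking parent pointers from 28ee25d: reachable set = {035b15f, 28ee25d, 2bebe93, 45a7c53, 68fab24, 786f062, ac9405e, b68c2e2, d4782bf, f25c07e}.
That is 10 commits.

10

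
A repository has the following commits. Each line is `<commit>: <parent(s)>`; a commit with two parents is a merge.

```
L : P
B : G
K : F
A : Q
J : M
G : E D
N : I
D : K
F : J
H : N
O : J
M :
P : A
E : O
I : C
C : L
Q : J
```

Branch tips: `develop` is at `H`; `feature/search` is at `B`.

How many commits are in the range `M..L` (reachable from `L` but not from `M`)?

5

Reachable from L: {A, J, L, M, P, Q}.
Reachable from M: {M}.
In L's history but not M's: {A, J, L, P, Q} — 5 commits.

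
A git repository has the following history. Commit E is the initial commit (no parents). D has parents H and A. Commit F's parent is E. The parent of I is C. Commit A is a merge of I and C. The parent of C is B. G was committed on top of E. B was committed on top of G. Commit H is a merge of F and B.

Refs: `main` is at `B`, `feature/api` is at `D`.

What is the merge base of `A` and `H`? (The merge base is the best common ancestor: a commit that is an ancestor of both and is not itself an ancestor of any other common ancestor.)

B

Ancestors of A: {A, B, C, E, G, I}.
Ancestors of H: {B, E, F, G, H}.
Common ancestors: {B, E, G}.
Among these, B is not an ancestor of any other common ancestor — it is the merge base.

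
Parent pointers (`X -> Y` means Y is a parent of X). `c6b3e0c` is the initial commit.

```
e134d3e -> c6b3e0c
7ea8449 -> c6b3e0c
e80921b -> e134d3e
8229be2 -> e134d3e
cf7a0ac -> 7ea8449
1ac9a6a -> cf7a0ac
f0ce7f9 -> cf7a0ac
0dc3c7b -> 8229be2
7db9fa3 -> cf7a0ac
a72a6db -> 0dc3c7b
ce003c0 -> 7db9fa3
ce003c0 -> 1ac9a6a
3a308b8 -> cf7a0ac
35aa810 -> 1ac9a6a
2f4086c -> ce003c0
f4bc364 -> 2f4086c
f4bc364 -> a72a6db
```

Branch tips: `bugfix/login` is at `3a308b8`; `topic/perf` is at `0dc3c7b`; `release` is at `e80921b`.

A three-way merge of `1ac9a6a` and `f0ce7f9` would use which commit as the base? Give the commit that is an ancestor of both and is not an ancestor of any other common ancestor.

Ancestors of 1ac9a6a: {1ac9a6a, 7ea8449, c6b3e0c, cf7a0ac}.
Ancestors of f0ce7f9: {7ea8449, c6b3e0c, cf7a0ac, f0ce7f9}.
Common ancestors: {7ea8449, c6b3e0c, cf7a0ac}.
Among these, cf7a0ac is not an ancestor of any other common ancestor — it is the merge base.

cf7a0ac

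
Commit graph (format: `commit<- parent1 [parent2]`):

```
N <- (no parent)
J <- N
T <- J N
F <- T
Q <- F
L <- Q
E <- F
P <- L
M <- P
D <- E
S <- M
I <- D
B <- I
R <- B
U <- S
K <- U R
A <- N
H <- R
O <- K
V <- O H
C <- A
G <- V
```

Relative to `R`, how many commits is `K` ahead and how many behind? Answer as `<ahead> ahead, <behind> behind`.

Reachable from K: {B, D, E, F, I, J, K, L, M, N, P, Q, R, S, T, U}.
Reachable from R: {B, D, E, F, I, J, N, R, T}.
Only in K's history (ahead): {K, L, M, P, Q, S, U} — 7.
Only in R's history (behind): {} — 0.

7 ahead, 0 behind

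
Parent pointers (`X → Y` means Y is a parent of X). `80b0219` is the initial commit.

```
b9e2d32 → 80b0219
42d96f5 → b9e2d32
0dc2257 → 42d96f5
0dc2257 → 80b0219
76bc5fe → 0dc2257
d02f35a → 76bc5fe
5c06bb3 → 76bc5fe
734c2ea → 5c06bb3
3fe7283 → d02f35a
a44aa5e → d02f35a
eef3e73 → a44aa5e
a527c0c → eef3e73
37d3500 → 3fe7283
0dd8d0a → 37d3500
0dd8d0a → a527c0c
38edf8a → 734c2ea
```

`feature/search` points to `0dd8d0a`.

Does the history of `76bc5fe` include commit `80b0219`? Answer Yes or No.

Yes

Ancestors of 76bc5fe (commits reachable by following parents): {0dc2257, 42d96f5, 76bc5fe, 80b0219, b9e2d32}.
80b0219 is in that set, so it is an ancestor of 76bc5fe.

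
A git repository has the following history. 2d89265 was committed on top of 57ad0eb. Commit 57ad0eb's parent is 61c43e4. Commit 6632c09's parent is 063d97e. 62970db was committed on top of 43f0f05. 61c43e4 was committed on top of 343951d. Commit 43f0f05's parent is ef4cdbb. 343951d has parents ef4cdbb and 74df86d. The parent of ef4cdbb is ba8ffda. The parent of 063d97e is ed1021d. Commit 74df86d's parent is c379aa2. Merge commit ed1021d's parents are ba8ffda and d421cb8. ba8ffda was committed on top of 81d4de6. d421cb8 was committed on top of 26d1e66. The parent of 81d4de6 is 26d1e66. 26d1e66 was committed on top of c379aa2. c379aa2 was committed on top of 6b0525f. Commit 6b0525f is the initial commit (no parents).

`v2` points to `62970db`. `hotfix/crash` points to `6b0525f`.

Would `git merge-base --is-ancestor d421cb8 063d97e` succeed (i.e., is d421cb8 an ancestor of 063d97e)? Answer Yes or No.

Yes

Ancestors of 063d97e (commits reachable by following parents): {063d97e, 26d1e66, 6b0525f, 81d4de6, ba8ffda, c379aa2, d421cb8, ed1021d}.
d421cb8 is in that set, so it is an ancestor of 063d97e.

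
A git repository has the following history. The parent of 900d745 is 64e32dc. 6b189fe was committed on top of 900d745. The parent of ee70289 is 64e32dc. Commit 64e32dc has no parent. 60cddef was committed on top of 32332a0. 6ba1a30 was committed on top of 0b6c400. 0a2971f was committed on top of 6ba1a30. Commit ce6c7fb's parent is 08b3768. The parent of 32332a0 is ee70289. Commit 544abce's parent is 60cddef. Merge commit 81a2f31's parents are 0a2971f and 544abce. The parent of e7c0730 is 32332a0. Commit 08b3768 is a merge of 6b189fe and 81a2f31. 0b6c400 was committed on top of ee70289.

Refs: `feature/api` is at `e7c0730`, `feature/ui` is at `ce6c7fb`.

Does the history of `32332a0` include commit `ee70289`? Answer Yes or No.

Yes

Ancestors of 32332a0 (commits reachable by following parents): {32332a0, 64e32dc, ee70289}.
ee70289 is in that set, so it is an ancestor of 32332a0.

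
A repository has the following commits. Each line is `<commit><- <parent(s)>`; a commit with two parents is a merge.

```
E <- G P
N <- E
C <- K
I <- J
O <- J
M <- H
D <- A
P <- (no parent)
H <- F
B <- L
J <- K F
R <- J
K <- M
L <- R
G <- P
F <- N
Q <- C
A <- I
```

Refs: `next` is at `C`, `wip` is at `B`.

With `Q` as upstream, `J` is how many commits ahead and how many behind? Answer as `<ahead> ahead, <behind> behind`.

1 ahead, 2 behind

Reachable from J: {E, F, G, H, J, K, M, N, P}.
Reachable from Q: {C, E, F, G, H, K, M, N, P, Q}.
Only in J's history (ahead): {J} — 1.
Only in Q's history (behind): {C, Q} — 2.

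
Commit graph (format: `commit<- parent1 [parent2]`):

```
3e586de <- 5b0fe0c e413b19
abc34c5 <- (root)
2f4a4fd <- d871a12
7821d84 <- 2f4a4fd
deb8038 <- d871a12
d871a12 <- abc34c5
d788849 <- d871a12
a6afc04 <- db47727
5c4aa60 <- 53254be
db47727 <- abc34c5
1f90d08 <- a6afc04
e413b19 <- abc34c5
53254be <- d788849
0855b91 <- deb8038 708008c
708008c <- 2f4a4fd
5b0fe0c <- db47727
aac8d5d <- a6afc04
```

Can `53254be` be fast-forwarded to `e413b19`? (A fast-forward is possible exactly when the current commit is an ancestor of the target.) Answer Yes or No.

A fast-forward from 53254be to e413b19 is possible iff 53254be is an ancestor of e413b19.
Ancestors of e413b19: {abc34c5, e413b19}.
53254be is not among them, so fast-forward is not possible.

No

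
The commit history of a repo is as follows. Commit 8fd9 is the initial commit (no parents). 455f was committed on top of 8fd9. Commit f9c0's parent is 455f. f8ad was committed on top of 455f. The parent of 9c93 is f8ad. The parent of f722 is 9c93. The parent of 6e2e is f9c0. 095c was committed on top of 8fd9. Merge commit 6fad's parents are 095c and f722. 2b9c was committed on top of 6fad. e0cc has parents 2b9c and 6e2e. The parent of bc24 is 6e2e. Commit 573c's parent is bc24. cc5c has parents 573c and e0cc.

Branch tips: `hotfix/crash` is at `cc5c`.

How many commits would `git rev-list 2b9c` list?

Walking parent pointers from 2b9c: reachable set = {095c, 2b9c, 455f, 6fad, 8fd9, 9c93, f722, f8ad}.
That is 8 commits.

8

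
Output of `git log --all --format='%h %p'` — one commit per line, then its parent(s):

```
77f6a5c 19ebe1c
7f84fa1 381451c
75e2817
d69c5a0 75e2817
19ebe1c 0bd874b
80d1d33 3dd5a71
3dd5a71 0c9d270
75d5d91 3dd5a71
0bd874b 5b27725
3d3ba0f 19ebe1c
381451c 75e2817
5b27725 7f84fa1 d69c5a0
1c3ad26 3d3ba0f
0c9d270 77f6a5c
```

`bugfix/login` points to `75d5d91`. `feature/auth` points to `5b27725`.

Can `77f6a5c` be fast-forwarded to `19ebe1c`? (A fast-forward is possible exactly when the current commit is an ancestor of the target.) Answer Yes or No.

A fast-forward from 77f6a5c to 19ebe1c is possible iff 77f6a5c is an ancestor of 19ebe1c.
Ancestors of 19ebe1c: {0bd874b, 19ebe1c, 381451c, 5b27725, 75e2817, 7f84fa1, d69c5a0}.
77f6a5c is not among them, so fast-forward is not possible.

No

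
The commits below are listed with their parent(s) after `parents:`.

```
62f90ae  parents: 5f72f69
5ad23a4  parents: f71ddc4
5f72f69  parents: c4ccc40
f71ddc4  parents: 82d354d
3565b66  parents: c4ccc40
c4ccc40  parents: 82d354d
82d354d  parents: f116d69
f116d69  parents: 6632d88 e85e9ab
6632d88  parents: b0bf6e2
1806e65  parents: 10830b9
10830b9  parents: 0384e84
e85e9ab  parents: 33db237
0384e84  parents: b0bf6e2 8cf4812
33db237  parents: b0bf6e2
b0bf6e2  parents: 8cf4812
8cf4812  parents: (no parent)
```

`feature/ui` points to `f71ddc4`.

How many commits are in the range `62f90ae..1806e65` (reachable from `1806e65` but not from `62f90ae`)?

Reachable from 1806e65: {0384e84, 10830b9, 1806e65, 8cf4812, b0bf6e2}.
Reachable from 62f90ae: {33db237, 5f72f69, 62f90ae, 6632d88, 82d354d, 8cf4812, b0bf6e2, c4ccc40, e85e9ab, f116d69}.
In 1806e65's history but not 62f90ae's: {0384e84, 10830b9, 1806e65} — 3 commits.

3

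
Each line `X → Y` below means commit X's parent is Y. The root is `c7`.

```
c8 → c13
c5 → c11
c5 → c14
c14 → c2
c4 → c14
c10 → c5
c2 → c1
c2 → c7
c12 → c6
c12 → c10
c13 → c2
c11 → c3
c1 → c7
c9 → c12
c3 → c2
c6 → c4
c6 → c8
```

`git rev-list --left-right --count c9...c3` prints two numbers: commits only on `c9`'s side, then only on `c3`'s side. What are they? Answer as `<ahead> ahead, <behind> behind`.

Reachable from c9: {c1, c10, c11, c12, c13, c14, c2, c3, c4, c5, c6, c7, c8, c9}.
Reachable from c3: {c1, c2, c3, c7}.
Only in c9's history (ahead): {c10, c11, c12, c13, c14, c4, c5, c6, c8, c9} — 10.
Only in c3's history (behind): {} — 0.

10 ahead, 0 behind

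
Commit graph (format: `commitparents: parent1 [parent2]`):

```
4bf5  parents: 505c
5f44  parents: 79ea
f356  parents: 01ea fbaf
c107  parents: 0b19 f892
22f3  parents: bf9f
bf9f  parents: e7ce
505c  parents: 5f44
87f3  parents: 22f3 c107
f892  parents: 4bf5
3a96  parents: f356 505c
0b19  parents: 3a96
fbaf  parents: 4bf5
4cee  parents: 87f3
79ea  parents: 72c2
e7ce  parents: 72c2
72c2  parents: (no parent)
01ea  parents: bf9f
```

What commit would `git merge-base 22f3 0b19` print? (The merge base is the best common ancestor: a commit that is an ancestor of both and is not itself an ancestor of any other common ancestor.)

Ancestors of 22f3: {22f3, 72c2, bf9f, e7ce}.
Ancestors of 0b19: {01ea, 0b19, 3a96, 4bf5, 505c, 5f44, 72c2, 79ea, bf9f, e7ce, f356, fbaf}.
Common ancestors: {72c2, bf9f, e7ce}.
Among these, bf9f is not an ancestor of any other common ancestor — it is the merge base.

bf9f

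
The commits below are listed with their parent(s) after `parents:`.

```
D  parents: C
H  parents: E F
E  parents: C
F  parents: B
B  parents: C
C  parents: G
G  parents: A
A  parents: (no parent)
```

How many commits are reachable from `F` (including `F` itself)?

Walking parent pointers from F: reachable set = {A, B, C, F, G}.
That is 5 commits.

5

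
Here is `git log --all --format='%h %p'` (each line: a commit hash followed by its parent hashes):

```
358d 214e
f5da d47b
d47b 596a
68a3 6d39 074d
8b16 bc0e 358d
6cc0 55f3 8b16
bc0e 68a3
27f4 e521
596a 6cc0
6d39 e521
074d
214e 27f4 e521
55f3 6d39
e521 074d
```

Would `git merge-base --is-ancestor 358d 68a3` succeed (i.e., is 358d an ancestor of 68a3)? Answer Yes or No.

Ancestors of 68a3: {074d, 68a3, 6d39, e521}.
358d is not in that set, so it is not an ancestor of 68a3.

No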